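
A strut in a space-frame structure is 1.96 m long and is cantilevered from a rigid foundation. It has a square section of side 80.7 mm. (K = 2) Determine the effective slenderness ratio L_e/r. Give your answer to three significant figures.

For a square r = a/√12 = 80.7/√12 = 23.30 mm
L_e = K·L = 2 × 1.96 m = 3.920 m = 3920.0 mm
λ = L_e / r_min = 3920.0 / 23.30 = 168

λ ≈ 168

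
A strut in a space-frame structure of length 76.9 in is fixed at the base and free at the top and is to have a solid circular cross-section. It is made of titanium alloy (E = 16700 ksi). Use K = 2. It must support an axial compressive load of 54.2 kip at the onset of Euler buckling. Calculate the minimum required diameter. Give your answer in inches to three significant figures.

d ≈ 3.55 in

L_e = K·L = 2 × 76.9 = 153.8 in
Required I = P_cr·L_e²/(π²E) = 5.420×10^4 × 153.8² / (π² × 1.67×10^7) = 7.778 in⁴
Solid circle: I = πd⁴/64  ⇒  d = (64I/π)^(1/4) = (64×7.778/π)^(1/4) = 3.55 in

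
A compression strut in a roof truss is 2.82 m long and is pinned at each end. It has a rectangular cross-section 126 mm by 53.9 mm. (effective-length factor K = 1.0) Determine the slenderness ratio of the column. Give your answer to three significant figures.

For a rectangle r_min = b/√12 = 53.9/√12 = 15.56 mm
L_e = K·L = 1 × 2.82 m = 2.820 m = 2820.0 mm
λ = L_e / r_min = 2820.0 / 15.56 = 181

λ ≈ 181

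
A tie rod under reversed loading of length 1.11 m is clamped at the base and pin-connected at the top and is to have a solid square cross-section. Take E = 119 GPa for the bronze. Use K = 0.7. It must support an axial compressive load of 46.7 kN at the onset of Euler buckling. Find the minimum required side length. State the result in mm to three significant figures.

L_e = K·L = 0.7 × 1.11 = 0.7770 m
Required I = P_cr·L_e²/(π²E) = 4.670×10^4 × 0.7770² / (π² × 1.19×10^11) = 2.401×10^-8 m⁴
I_req = 2.401×10^4 mm⁴
Solid square: I = a⁴/12  ⇒  a = (12I)^(1/4) = (12×2.401×10^4)^(1/4) = 23.2 mm

a ≈ 23.2 mm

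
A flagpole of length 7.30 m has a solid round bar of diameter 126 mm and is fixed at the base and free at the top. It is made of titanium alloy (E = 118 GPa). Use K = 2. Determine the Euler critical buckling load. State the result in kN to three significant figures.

I = πd⁴/64 = π×126⁴/64 = 1.237×10^7 mm⁴
I = 1.237×10^7 mm⁴ = 1.237×10^-5 m⁴
Effective length L_e = K·L = 2 × 7.30 = 14.60 m
P_cr = π²EI / L_e² = π² × 118×10⁹ × 1.237×10^-5 / 14.60² = 6.760×10^4 N

P_cr ≈ 67.6 kN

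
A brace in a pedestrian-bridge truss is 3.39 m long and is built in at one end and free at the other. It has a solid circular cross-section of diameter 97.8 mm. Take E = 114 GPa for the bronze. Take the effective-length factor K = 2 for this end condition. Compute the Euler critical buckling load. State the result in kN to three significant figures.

P_cr ≈ 110 kN

I = πd⁴/64 = π×97.8⁴/64 = 4.491×10^6 mm⁴
I = 4.491×10^6 mm⁴ = 4.491×10^-6 m⁴
Effective length L_e = K·L = 2 × 3.39 = 6.780 m
P_cr = π²EI / L_e² = π² × 114×10⁹ × 4.491×10^-6 / 6.780² = 1.099×10^5 N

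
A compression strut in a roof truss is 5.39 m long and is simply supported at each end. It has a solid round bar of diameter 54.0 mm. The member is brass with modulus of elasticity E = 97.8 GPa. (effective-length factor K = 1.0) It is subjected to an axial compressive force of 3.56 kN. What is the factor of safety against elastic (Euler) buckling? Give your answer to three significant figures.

I = πd⁴/64 = π×54.0⁴/64 = 4.174×10^5 mm⁴
I = 4.174×10^5 mm⁴ = 4.174×10^-7 m⁴
Effective length L_e = K·L = 1 × 5.39 = 5.390 m
P_cr = π²EI / L_e² = π² × 97.8×10⁹ × 4.174×10^-7 / 5.390² = 1.387×10^4 N
Factor of safety n = P_cr / P = 13.868 / 3.56 = 3.90

n ≈ 3.90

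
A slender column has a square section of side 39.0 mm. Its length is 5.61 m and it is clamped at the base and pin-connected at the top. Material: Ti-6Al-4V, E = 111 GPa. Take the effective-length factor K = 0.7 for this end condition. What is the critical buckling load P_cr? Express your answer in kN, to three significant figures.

I = a⁴/12 = 39.0⁴/12 = 1.928×10^5 mm⁴
I = 1.928×10^5 mm⁴ = 1.928×10^-7 m⁴
Effective length L_e = K·L = 0.7 × 5.61 = 3.927 m
P_cr = π²EI / L_e² = π² × 111×10⁹ × 1.928×10^-7 / 3.927² = 1.370×10^4 N

P_cr ≈ 13.7 kN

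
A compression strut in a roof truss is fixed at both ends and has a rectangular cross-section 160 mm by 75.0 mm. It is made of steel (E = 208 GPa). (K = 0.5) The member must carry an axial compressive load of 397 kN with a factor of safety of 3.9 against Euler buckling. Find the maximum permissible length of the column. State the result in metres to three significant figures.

L_max ≈ 5.46 m

Buckling occurs about the weak axis: I_min = h·b³/12 with b = 75.0 mm (the shorter side).
I_min = 160×75.0³/12 = 5.625×10^6 mm⁴
I = 5.625×10^-6 m⁴
Required critical load P_cr = n·P = 3.9 × 397 = 1548 kN = 1.548×10^6 N
From P_cr = π²EI/(K·L)²:  L = (1/K)·√(π²EI/P_cr) = (1/0.5)·√(π²×2.08×10^11×5.625×10^-6/1.548×10^6)
L = 5.46 m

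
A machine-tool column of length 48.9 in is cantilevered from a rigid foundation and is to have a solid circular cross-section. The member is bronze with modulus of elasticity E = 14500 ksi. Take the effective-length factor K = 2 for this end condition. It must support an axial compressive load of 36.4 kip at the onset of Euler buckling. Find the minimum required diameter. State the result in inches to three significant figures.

d ≈ 2.65 in

L_e = K·L = 2 × 48.9 = 97.80 in
Required I = P_cr·L_e²/(π²E) = 3.640×10^4 × 97.80² / (π² × 1.45×10^7) = 2.433 in⁴
Solid circle: I = πd⁴/64  ⇒  d = (64I/π)^(1/4) = (64×2.433/π)^(1/4) = 2.65 in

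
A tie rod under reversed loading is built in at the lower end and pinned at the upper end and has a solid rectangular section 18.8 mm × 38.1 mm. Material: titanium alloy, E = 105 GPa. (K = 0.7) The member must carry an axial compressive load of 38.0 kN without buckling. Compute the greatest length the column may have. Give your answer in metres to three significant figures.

Buckling occurs about the weak axis: I_min = h·b³/12 with b = 18.8 mm (the shorter side).
I_min = 38.1×18.8³/12 = 2.110×10^4 mm⁴
I = 2.110×10^-8 m⁴
At the buckling limit P_cr = P = 3.800×10^4 N
From P_cr = π²EI/(K·L)²:  L = (1/K)·√(π²EI/P_cr) = (1/0.7)·√(π²×1.05×10^11×2.110×10^-8/3.800×10^4)
L = 1.08 m

L_max ≈ 1.08 m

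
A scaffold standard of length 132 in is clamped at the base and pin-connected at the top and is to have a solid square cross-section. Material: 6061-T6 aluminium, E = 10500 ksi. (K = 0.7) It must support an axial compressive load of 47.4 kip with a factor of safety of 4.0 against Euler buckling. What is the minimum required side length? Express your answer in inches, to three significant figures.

a ≈ 3.70 in

Required P_cr = n·P = 4.0 × 47.4 = 189.6 kip
L_e = K·L = 0.7 × 132 = 92.40 in
Required I = P_cr·L_e²/(π²E) = 1.896×10^5 × 92.40² / (π² × 1.05×10^7) = 15.62 in⁴
Solid square: I = a⁴/12  ⇒  a = (12I)^(1/4) = (12×15.62)^(1/4) = 3.70 in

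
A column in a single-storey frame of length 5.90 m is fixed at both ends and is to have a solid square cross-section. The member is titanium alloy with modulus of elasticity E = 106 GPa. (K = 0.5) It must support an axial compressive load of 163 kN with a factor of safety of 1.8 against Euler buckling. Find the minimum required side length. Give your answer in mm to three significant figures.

Required P_cr = n·P = 1.8 × 163 = 293.4 kN
L_e = K·L = 0.5 × 5.90 = 2.950 m
Required I = P_cr·L_e²/(π²E) = 2.934×10^5 × 2.950² / (π² × 1.06×10^11) = 2.441×10^-6 m⁴
I_req = 2.441×10^6 mm⁴
Solid square: I = a⁴/12  ⇒  a = (12I)^(1/4) = (12×2.441×10^6)^(1/4) = 73.6 mm

a ≈ 73.6 mm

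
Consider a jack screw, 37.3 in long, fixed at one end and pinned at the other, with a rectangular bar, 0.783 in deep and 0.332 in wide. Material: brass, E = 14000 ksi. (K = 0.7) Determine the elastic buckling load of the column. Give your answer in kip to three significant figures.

Buckling occurs about the weak axis: I_min = h·b³/12 with b = 0.332 in (the shorter side).
I_min = 0.783×0.332³/12 = 2.388×10^-3 in⁴
Effective length L_e = K·L = 0.7 × 37.3 = 26.11 in
P_cr = π²EI / L_e² = π² × 14000×10³ × 2.388×10^-3 / 26.11² = 484.0 lb

P_cr ≈ 0.484 kip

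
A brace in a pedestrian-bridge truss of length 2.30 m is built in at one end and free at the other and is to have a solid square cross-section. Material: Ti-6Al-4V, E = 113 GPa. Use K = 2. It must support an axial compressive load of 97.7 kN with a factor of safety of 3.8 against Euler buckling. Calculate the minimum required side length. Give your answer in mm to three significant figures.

Required P_cr = n·P = 3.8 × 97.7 = 371.3 kN
L_e = K·L = 2 × 2.30 = 4.600 m
Required I = P_cr·L_e²/(π²E) = 3.713×10^5 × 4.600² / (π² × 1.13×10^11) = 7.044×10^-6 m⁴
I_req = 7.044×10^6 mm⁴
Solid square: I = a⁴/12  ⇒  a = (12I)^(1/4) = (12×7.044×10^6)^(1/4) = 95.9 mm

a ≈ 95.9 mm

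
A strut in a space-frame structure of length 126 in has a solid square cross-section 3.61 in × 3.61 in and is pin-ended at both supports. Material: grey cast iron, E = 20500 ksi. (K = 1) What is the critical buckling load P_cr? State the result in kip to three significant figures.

P_cr ≈ 180 kip

I = a⁴/12 = 3.61⁴/12 = 14.15 in⁴
Effective length L_e = K·L = 1 × 126 = 126.0 in
P_cr = π²EI / L_e² = π² × 20500×10³ × 14.15 / 126.0² = 1.804×10^5 lb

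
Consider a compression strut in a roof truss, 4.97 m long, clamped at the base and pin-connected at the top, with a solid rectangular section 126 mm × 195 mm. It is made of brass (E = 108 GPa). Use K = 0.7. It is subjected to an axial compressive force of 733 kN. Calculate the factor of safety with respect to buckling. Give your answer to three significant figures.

Buckling occurs about the weak axis: I_min = h·b³/12 with b = 126 mm (the shorter side).
I_min = 195×126³/12 = 3.251×10^7 mm⁴
I = 3.251×10^7 mm⁴ = 3.251×10^-5 m⁴
Effective length L_e = K·L = 0.7 × 4.97 = 3.479 m
P_cr = π²EI / L_e² = π² × 108×10⁹ × 3.251×10^-5 / 3.479² = 2.863×10^6 N
Factor of safety n = P_cr / P = 2862.7 / 733 = 3.91

n ≈ 3.91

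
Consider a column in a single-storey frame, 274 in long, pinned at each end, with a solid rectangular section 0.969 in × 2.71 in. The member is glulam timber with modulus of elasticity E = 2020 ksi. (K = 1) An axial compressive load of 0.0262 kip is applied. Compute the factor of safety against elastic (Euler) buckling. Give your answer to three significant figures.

n ≈ 2.08

Buckling occurs about the weak axis: I_min = h·b³/12 with b = 0.969 in (the shorter side).
I_min = 2.71×0.969³/12 = 0.2055 in⁴
Effective length L_e = K·L = 1 × 274 = 274.0 in
P_cr = π²EI / L_e² = π² × 2020×10³ × 0.2055 / 274.0² = 54.56 lb
Factor of safety n = P_cr / P = 0.054564 / 0.0262 = 2.08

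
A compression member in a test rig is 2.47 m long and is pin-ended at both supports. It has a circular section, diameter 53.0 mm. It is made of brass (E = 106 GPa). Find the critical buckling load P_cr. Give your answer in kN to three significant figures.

P_cr ≈ 66.4 kN

I = πd⁴/64 = π×53.0⁴/64 = 3.873×10^5 mm⁴
I = 3.873×10^5 mm⁴ = 3.873×10^-7 m⁴
Effective length L_e = K·L = 1 × 2.47 = 2.470 m
P_cr = π²EI / L_e² = π² × 106×10⁹ × 3.873×10^-7 / 2.470² = 6.642×10^4 N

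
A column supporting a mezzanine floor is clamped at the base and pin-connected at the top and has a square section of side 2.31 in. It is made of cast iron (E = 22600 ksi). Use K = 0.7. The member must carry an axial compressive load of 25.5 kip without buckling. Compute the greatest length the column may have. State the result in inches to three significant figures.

I = a⁴/12 = 2.31⁴/12 = 2.373 in⁴
At the buckling limit P_cr = P = 2.550×10^4 lb
From P_cr = π²EI/(K·L)²:  L = (1/K)·√(π²EI/P_cr) = (1/0.7)·√(π²×2.26×10^7×2.373/2.550×10^4)
L = 206 in

L_max ≈ 206 in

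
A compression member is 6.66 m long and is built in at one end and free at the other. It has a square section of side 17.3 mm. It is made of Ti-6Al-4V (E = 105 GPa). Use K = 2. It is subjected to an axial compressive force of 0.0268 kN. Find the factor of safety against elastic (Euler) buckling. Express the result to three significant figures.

I = a⁴/12 = 17.3⁴/12 = 7.465×10^3 mm⁴
I = 7.465×10^3 mm⁴ = 7.465×10^-9 m⁴
Effective length L_e = K·L = 2 × 6.66 = 13.32 m
P_cr = π²EI / L_e² = π² × 105×10⁹ × 7.465×10^-9 / 13.32² = 43.60 N
Factor of safety n = P_cr / P = 0.043600 / 0.0268 = 1.63

n ≈ 1.63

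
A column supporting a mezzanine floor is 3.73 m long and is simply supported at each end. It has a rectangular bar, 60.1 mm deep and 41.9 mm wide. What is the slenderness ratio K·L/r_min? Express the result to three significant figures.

λ ≈ 308

Buckling occurs about the weak axis: I_min = h·b³/12 with b = 41.9 mm (the shorter side).
I_min = 60.1×41.9³/12 = 3.684×10^5 mm⁴
A = 2.518×10^3 mm²;  r_min = √(I/A) = √(3.684×10^5/2.518×10^3) = 12.10 mm
L_e = K·L = 1 × 3.73 m = 3.730 m = 3730.0 mm
λ = L_e / r_min = 3730.0 / 12.10 = 308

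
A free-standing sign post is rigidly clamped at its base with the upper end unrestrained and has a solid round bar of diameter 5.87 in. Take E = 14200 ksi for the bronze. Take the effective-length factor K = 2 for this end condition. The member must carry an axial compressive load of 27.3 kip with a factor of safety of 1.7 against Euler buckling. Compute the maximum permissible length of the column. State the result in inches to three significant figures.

L_max ≈ 210 in

I = πd⁴/64 = π×5.87⁴/64 = 58.28 in⁴
Required critical load P_cr = n·P = 1.7 × 27.3 = 46.41 kip = 4.641×10^4 lb
From P_cr = π²EI/(K·L)²:  L = (1/K)·√(π²EI/P_cr) = (1/2)·√(π²×1.42×10^7×58.28/4.641×10^4)
L = 210 in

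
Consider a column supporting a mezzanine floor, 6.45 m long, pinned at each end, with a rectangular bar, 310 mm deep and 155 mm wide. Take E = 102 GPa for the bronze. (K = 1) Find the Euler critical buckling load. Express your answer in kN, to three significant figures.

Buckling occurs about the weak axis: I_min = h·b³/12 with b = 155 mm (the shorter side).
I_min = 310×155³/12 = 9.620×10^7 mm⁴
I = 9.620×10^7 mm⁴ = 9.620×10^-5 m⁴
Effective length L_e = K·L = 1 × 6.45 = 6.450 m
P_cr = π²EI / L_e² = π² × 102×10⁹ × 9.620×10^-5 / 6.450² = 2.328×10^6 N

P_cr ≈ 2330 kN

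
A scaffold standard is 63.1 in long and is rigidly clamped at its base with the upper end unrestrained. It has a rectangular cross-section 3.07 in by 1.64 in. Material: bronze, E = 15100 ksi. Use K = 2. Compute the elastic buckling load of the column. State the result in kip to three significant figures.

Buckling occurs about the weak axis: I_min = h·b³/12 with b = 1.64 in (the shorter side).
I_min = 3.07×1.64³/12 = 1.128 in⁴
Effective length L_e = K·L = 2 × 63.1 = 126.2 in
P_cr = π²EI / L_e² = π² × 15100×10³ × 1.128 / 126.2² = 1.056×10^4 lb

P_cr ≈ 10.6 kip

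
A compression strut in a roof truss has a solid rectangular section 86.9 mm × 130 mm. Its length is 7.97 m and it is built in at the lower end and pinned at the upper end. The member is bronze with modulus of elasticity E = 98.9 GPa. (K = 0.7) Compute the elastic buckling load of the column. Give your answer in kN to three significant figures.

P_cr ≈ 223 kN

Buckling occurs about the weak axis: I_min = h·b³/12 with b = 86.9 mm (the shorter side).
I_min = 130×86.9³/12 = 7.109×10^6 mm⁴
I = 7.109×10^6 mm⁴ = 7.109×10^-6 m⁴
Effective length L_e = K·L = 0.7 × 7.97 = 5.579 m
P_cr = π²EI / L_e² = π² × 98.9×10⁹ × 7.109×10^-6 / 5.579² = 2.229×10^5 N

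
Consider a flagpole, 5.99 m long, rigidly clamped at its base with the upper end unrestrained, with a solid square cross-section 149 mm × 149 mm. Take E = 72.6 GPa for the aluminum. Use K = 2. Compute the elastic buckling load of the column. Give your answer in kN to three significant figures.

P_cr ≈ 205 kN

I = a⁴/12 = 149⁴/12 = 4.107×10^7 mm⁴
I = 4.107×10^7 mm⁴ = 4.107×10^-5 m⁴
Effective length L_e = K·L = 2 × 5.99 = 11.98 m
P_cr = π²EI / L_e² = π² × 72.6×10⁹ × 4.107×10^-5 / 11.98² = 2.051×10^5 N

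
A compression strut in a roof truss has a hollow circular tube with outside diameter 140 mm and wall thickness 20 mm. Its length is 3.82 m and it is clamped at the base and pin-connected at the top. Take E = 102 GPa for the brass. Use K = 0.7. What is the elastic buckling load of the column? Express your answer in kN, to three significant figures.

P_cr ≈ 1960 kN

Inner diameter d_i = 140 − 2×20 = 100.0 mm
I = π(d_o⁴ − d_i⁴)/64 = π(140⁴ − 100.0⁴)/64 = 1.395×10^7 mm⁴
I = 1.395×10^7 mm⁴ = 1.395×10^-5 m⁴
Effective length L_e = K·L = 0.7 × 3.82 = 2.674 m
P_cr = π²EI / L_e² = π² × 102×10⁹ × 1.395×10^-5 / 2.674² = 1.964×10^6 N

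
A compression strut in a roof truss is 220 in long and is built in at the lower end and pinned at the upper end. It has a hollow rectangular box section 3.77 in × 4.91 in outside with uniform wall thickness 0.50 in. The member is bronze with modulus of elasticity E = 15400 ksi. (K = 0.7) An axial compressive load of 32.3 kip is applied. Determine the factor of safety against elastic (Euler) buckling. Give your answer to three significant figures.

n ≈ 2.98

Inner dimensions: h_i = 4.91 − 2×0.50 = 3.910 in, b_i = 3.77 − 2×0.50 = 2.770 in
Weak-axis I_min = (h_o·b_o³ − h_i·b_i³)/12 with b_o = 3.77, b_i = 2.770 in (shorter outer/inner sides).
I_min = (4.91×3.77³ − 3.910×2.770³)/12 = 15.00 in⁴
Effective length L_e = K·L = 0.7 × 220 = 154.0 in
P_cr = π²EI / L_e² = π² × 15400×10³ × 15.00 / 154.0² = 9.613×10^4 lb
Factor of safety n = P_cr / P = 96.126 / 32.3 = 2.98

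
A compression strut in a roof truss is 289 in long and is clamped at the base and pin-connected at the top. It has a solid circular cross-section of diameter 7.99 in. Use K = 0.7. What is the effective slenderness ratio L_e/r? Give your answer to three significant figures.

For a solid circle r = d/4 = 7.99/4 = 1.998 in
L_e = K·L = 0.7 × 289 = 202.3 in
λ = L_e / r_min = 202.30 / 1.998 = 101

λ ≈ 101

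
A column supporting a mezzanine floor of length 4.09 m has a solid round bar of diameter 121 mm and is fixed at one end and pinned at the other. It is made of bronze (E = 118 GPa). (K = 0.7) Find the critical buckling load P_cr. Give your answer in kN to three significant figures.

I = πd⁴/64 = π×121⁴/64 = 1.052×10^7 mm⁴
I = 1.052×10^7 mm⁴ = 1.052×10^-5 m⁴
Effective length L_e = K·L = 0.7 × 4.09 = 2.863 m
P_cr = π²EI / L_e² = π² × 118×10⁹ × 1.052×10^-5 / 2.863² = 1.495×10^6 N

P_cr ≈ 1500 kN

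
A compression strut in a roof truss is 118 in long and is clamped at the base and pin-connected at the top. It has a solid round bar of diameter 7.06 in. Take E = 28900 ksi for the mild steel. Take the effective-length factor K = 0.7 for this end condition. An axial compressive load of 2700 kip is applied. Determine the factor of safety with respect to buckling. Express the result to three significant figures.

n ≈ 1.89

I = πd⁴/64 = π×7.06⁴/64 = 122.0 in⁴
Effective length L_e = K·L = 0.7 × 118 = 82.60 in
P_cr = π²EI / L_e² = π² × 28900×10³ × 122.0 / 82.60² = 5.098×10^6 lb
Factor of safety n = P_cr / P = 5098.3 / 2700 = 1.89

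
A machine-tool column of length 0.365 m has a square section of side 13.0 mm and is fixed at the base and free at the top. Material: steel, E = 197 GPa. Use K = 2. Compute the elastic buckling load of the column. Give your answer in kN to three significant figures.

P_cr ≈ 8.68 kN

I = a⁴/12 = 13.0⁴/12 = 2.380×10^3 mm⁴
I = 2.380×10^3 mm⁴ = 2.380×10^-9 m⁴
Effective length L_e = K·L = 2 × 0.365 = 0.7300 m
P_cr = π²EI / L_e² = π² × 197×10⁹ × 2.380×10^-9 / 0.7300² = 8.684×10^3 N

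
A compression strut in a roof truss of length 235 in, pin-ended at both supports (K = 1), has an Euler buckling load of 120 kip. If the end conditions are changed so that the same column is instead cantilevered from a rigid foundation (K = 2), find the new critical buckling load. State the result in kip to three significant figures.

P_cr ≈ 30.0 kip

P_cr ∝ 1/K², so P_cr,new = P_cr,old × (K_old/K_new)² = 120 × (1/2)²
= 120 × 0.2500 = 30.0 kip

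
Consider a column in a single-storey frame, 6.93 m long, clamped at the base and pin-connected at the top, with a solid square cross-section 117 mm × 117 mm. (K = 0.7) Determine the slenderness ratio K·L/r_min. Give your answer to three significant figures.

λ ≈ 144

For a square r = a/√12 = 117/√12 = 33.77 mm
L_e = K·L = 0.7 × 6.93 m = 4.851 m = 4851.0 mm
λ = L_e / r_min = 4851.0 / 33.77 = 144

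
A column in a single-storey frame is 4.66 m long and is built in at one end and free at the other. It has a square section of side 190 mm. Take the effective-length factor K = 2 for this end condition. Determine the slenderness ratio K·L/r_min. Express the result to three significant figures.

λ ≈ 170

For a square r = a/√12 = 190/√12 = 54.85 mm
L_e = K·L = 2 × 4.66 m = 9.320 m = 9320.0 mm
λ = L_e / r_min = 9320.0 / 54.85 = 170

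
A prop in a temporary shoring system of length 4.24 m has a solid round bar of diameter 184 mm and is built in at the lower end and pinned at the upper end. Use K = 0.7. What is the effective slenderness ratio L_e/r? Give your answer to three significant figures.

λ ≈ 64.5

I = πd⁴/64 = π×184⁴/64 = 5.627×10^7 mm⁴
A = 2.659×10^4 mm²;  r_min = √(I/A) = √(5.627×10^7/2.659×10^4) = 46.00 mm
L_e = K·L = 0.7 × 4.24 m = 2.968 m = 2968.0 mm
λ = L_e / r_min = 2968.0 / 46.00 = 64.5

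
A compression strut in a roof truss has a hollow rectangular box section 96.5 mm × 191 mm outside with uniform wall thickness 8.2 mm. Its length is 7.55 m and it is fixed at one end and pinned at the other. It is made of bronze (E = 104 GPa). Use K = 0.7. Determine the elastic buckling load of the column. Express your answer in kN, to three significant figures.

Inner dimensions: h_i = 191 − 2×8.2 = 174.6 mm, b_i = 96.5 − 2×8.2 = 80.10 mm
Weak-axis I_min = (h_o·b_o³ − h_i·b_i³)/12 with b_o = 96.5, b_i = 80.10 mm (shorter outer/inner sides).
I_min = (191×96.5³ − 174.6×80.10³)/12 = 6.826×10^6 mm⁴
I = 6.826×10^6 mm⁴ = 6.826×10^-6 m⁴
Effective length L_e = K·L = 0.7 × 7.55 = 5.285 m
P_cr = π²EI / L_e² = π² × 104×10⁹ × 6.826×10^-6 / 5.285² = 2.508×10^5 N

P_cr ≈ 251 kN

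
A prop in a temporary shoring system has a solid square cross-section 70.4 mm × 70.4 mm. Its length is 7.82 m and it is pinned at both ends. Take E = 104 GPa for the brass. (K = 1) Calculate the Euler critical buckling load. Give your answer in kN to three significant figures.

P_cr ≈ 34.4 kN

I = a⁴/12 = 70.4⁴/12 = 2.047×10^6 mm⁴
I = 2.047×10^6 mm⁴ = 2.047×10^-6 m⁴
Effective length L_e = K·L = 1 × 7.82 = 7.820 m
P_cr = π²EI / L_e² = π² × 104×10⁹ × 2.047×10^-6 / 7.820² = 3.436×10^4 N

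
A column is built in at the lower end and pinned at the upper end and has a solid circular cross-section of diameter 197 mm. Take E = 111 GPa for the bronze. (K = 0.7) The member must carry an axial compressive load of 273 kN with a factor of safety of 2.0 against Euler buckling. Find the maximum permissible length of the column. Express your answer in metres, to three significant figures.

I = πd⁴/64 = π×197⁴/64 = 7.393×10^7 mm⁴
I = 7.393×10^-5 m⁴
Required critical load P_cr = n·P = 2.0 × 273 = 546.0 kN = 5.460×10^5 N
From P_cr = π²EI/(K·L)²:  L = (1/K)·√(π²EI/P_cr) = (1/0.7)·√(π²×1.11×10^11×7.393×10^-5/5.460×10^5)
L = 17.4 m

L_max ≈ 17.4 m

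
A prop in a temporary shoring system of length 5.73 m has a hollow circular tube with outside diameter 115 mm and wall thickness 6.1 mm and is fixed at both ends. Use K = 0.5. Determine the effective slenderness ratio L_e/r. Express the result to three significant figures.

λ ≈ 74.3

Inner diameter d_i = 115 − 2×6.1 = 102.8 mm
I = π(d_o⁴ − d_i⁴)/64 = π(115⁴ − 102.8⁴)/64 = 3.103×10^6 mm⁴
A = 2.087×10^3 mm²;  r_min = √(I/A) = √(3.103×10^6/2.087×10^3) = 38.56 mm
L_e = K·L = 0.5 × 5.73 m = 2.865 m = 2865.0 mm
λ = L_e / r_min = 2865.0 / 38.56 = 74.3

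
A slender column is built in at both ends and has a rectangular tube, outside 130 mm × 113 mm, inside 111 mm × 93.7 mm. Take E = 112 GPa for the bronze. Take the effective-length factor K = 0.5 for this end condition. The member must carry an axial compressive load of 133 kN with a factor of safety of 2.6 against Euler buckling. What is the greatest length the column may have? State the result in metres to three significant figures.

L_max ≈ 10.1 m

Weak-axis I_min = (h_o·b_o³ − h_i·b_i³)/12 with b_o = 113, b_i = 93.70 mm (shorter outer/inner sides).
I_min = (130×113³ − 111.0×93.70³)/12 = 8.022×10^6 mm⁴
I = 8.022×10^-6 m⁴
Required critical load P_cr = n·P = 2.6 × 133 = 345.8 kN = 3.458×10^5 N
From P_cr = π²EI/(K·L)²:  L = (1/K)·√(π²EI/P_cr) = (1/0.5)·√(π²×1.12×10^11×8.022×10^-6/3.458×10^5)
L = 10.1 m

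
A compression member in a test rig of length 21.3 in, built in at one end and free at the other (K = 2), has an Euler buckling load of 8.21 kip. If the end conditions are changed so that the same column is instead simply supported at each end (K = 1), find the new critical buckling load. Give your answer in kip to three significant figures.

P_cr ≈ 32.8 kip

P_cr ∝ 1/K², so P_cr,new = P_cr,old × (K_old/K_new)² = 8.21 × (2/1)²
= 8.21 × 4.000 = 32.8 kip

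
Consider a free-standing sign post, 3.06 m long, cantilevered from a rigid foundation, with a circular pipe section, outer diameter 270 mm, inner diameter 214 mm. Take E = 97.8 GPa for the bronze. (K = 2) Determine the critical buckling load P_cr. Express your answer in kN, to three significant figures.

d_o = 270 mm, d_i = 214 mm
I = π(d_o⁴ − d_i⁴)/64 = π(270⁴ − 214.0⁴)/64 = 1.579×10^8 mm⁴
I = 1.579×10^8 mm⁴ = 1.579×10^-4 m⁴
Effective length L_e = K·L = 2 × 3.06 = 6.120 m
P_cr = π²EI / L_e² = π² × 97.8×10⁹ × 1.579×10^-4 / 6.120² = 4.070×10^6 N

P_cr ≈ 4070 kN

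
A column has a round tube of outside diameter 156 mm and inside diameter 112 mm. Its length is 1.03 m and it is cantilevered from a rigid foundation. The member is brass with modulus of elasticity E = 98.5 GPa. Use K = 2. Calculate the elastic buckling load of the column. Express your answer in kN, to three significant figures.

d_o = 156 mm, d_i = 112 mm
I = π(d_o⁴ − d_i⁴)/64 = π(156⁴ − 112.0⁴)/64 = 2.135×10^7 mm⁴
I = 2.135×10^7 mm⁴ = 2.135×10^-5 m⁴
Effective length L_e = K·L = 2 × 1.03 = 2.060 m
P_cr = π²EI / L_e² = π² × 98.5×10⁹ × 2.135×10^-5 / 2.060² = 4.890×10^6 N

P_cr ≈ 4890 kN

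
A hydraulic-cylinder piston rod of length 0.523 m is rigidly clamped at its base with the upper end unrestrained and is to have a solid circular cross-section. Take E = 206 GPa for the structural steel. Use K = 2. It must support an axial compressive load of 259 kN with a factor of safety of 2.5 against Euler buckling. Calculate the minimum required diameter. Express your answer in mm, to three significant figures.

d ≈ 51.6 mm

Required P_cr = n·P = 2.5 × 259 = 647.5 kN
L_e = K·L = 2 × 0.523 = 1.046 m
Required I = P_cr·L_e²/(π²E) = 6.475×10^5 × 1.046² / (π² × 2.06×10^11) = 3.484×10^-7 m⁴
I_req = 3.484×10^5 mm⁴
Solid circle: I = πd⁴/64  ⇒  d = (64I/π)^(1/4) = (64×3.484×10^5/π)^(1/4) = 51.6 mm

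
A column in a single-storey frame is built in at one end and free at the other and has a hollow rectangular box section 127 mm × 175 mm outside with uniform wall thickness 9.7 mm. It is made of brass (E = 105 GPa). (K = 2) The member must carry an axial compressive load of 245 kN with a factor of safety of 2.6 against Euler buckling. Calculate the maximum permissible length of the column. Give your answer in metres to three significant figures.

Inner dimensions: h_i = 175 − 2×9.7 = 155.6 mm, b_i = 127 − 2×9.7 = 107.6 mm
Weak-axis I_min = (h_o·b_o³ − h_i·b_i³)/12 with b_o = 127, b_i = 107.6 mm (shorter outer/inner sides).
I_min = (175×127³ − 155.6×107.6³)/12 = 1.372×10^7 mm⁴
I = 1.372×10^-5 m⁴
Required critical load P_cr = n·P = 2.6 × 245 = 637.0 kN = 6.370×10^5 N
From P_cr = π²EI/(K·L)²:  L = (1/K)·√(π²EI/P_cr) = (1/2)·√(π²×1.05×10^11×1.372×10^-5/6.370×10^5)
L = 2.36 m

L_max ≈ 2.36 m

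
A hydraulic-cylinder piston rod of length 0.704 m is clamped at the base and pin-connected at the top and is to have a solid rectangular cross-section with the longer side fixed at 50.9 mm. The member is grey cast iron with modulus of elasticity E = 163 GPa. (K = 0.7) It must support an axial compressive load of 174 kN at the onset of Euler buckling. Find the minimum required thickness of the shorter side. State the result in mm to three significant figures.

b ≈ 18.4 mm

L_e = K·L = 0.7 × 0.704 = 0.4928 m
Required I = P_cr·L_e²/(π²E) = 1.740×10^5 × 0.4928² / (π² × 1.63×10^11) = 2.627×10^-8 m⁴
I_req = 2.627×10^4 mm⁴
Rectangle, weak axis: I_min = h·b³/12 with h = 50.9 mm fixed  ⇒  b = (12I/h)^(1/3) = 18.4 mm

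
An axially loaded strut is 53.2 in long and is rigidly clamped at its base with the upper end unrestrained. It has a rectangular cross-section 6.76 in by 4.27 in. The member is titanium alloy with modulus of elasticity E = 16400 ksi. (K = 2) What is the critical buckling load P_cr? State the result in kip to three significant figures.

P_cr ≈ 627 kip

Buckling occurs about the weak axis: I_min = h·b³/12 with b = 4.27 in (the shorter side).
I_min = 6.76×4.27³/12 = 43.86 in⁴
Effective length L_e = K·L = 2 × 53.2 = 106.4 in
P_cr = π²EI / L_e² = π² × 16400×10³ × 43.86 / 106.4² = 6.271×10^5 lb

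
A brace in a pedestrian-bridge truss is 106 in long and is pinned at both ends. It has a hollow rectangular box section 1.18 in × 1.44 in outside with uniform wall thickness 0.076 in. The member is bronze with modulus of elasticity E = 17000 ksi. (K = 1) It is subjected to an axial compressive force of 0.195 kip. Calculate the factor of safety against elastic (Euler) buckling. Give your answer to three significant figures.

n ≈ 6.17

Inner dimensions: h_i = 1.44 − 2×0.076 = 1.288 in, b_i = 1.18 − 2×0.076 = 1.028 in
Weak-axis I_min = (h_o·b_o³ − h_i·b_i³)/12 with b_o = 1.18, b_i = 1.028 in (shorter outer/inner sides).
I_min = (1.44×1.18³ − 1.288×1.028³)/12 = 8.056×10^-2 in⁴
Effective length L_e = K·L = 1 × 106 = 106.0 in
P_cr = π²EI / L_e² = π² × 17000×10³ × 8.056×10^-2 / 106.0² = 1.203×10^3 lb
Factor of safety n = P_cr / P = 1.2030 / 0.195 = 6.17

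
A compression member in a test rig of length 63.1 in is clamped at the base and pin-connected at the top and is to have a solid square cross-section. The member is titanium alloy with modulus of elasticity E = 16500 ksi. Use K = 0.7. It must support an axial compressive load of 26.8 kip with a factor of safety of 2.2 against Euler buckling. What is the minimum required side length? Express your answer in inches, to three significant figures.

a ≈ 1.71 in

Required P_cr = n·P = 2.2 × 26.8 = 58.96 kip
L_e = K·L = 0.7 × 63.1 = 44.17 in
Required I = P_cr·L_e²/(π²E) = 5.896×10^4 × 44.17² / (π² × 1.65×10^7) = 0.7064 in⁴
Solid square: I = a⁴/12  ⇒  a = (12I)^(1/4) = (12×0.7064)^(1/4) = 1.71 in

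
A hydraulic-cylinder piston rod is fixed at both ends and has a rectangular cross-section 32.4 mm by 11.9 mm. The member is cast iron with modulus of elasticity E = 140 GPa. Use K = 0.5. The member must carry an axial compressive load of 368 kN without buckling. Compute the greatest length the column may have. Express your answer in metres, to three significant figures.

Buckling occurs about the weak axis: I_min = h·b³/12 with b = 11.9 mm (the shorter side).
I_min = 32.4×11.9³/12 = 4.550×10^3 mm⁴
I = 4.550×10^-9 m⁴
At the buckling limit P_cr = P = 3.680×10^5 N
From P_cr = π²EI/(K·L)²:  L = (1/K)·√(π²EI/P_cr) = (1/0.5)·√(π²×1.40×10^11×4.550×10^-9/3.680×10^5)
L = 0.261 m

L_max ≈ 0.261 m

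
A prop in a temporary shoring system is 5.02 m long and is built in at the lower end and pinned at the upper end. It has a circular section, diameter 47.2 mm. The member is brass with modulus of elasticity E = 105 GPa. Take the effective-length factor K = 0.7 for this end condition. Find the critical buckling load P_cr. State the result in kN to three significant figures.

I = πd⁴/64 = π×47.2⁴/64 = 2.436×10^5 mm⁴
I = 2.436×10^5 mm⁴ = 2.436×10^-7 m⁴
Effective length L_e = K·L = 0.7 × 5.02 = 3.514 m
P_cr = π²EI / L_e² = π² × 105×10⁹ × 2.436×10^-7 / 3.514² = 2.045×10^4 N

P_cr ≈ 20.4 kN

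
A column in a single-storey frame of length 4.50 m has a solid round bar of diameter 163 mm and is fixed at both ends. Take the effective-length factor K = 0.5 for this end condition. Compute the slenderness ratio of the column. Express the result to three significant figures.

λ ≈ 55.2

For a solid circle r = d/4 = 163/4 = 40.75 mm
L_e = K·L = 0.5 × 4.50 m = 2.250 m = 2250.0 mm
λ = L_e / r_min = 2250.0 / 40.75 = 55.2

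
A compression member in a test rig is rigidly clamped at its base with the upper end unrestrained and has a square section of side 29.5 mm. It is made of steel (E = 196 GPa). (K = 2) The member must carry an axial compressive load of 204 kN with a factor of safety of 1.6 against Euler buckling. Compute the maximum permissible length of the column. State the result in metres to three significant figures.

L_max ≈ 0.306 m

I = a⁴/12 = 29.5⁴/12 = 6.311×10^4 mm⁴
I = 6.311×10^-8 m⁴
Required critical load P_cr = n·P = 1.6 × 204 = 326.4 kN = 3.264×10^5 N
From P_cr = π²EI/(K·L)²:  L = (1/K)·√(π²EI/P_cr) = (1/2)·√(π²×1.96×10^11×6.311×10^-8/3.264×10^5)
L = 0.306 m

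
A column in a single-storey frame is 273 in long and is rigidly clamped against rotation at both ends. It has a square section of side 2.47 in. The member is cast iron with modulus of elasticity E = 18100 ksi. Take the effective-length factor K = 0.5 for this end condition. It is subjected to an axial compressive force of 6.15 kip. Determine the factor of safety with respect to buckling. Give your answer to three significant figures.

I = a⁴/12 = 2.47⁴/12 = 3.102 in⁴
Effective length L_e = K·L = 0.5 × 273 = 136.5 in
P_cr = π²EI / L_e² = π² × 18100×10³ × 3.102 / 136.5² = 2.974×10^4 lb
Factor of safety n = P_cr / P = 29.739 / 6.15 = 4.84

n ≈ 4.84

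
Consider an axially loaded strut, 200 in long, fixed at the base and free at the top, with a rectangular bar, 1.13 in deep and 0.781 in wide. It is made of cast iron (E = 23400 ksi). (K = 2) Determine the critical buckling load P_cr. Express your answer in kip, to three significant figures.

Buckling occurs about the weak axis: I_min = h·b³/12 with b = 0.781 in (the shorter side).
I_min = 1.13×0.781³/12 = 4.486×10^-2 in⁴
Effective length L_e = K·L = 2 × 200 = 400.0 in
P_cr = π²EI / L_e² = π² × 23400×10³ × 4.486×10^-2 / 400.0² = 64.75 lb

P_cr ≈ 0.0648 kip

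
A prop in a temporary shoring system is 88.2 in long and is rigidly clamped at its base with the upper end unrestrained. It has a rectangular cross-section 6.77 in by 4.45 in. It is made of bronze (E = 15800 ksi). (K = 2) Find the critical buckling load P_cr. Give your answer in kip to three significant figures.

Buckling occurs about the weak axis: I_min = h·b³/12 with b = 4.45 in (the shorter side).
I_min = 6.77×4.45³/12 = 49.72 in⁴
Effective length L_e = K·L = 2 × 88.2 = 176.4 in
P_cr = π²EI / L_e² = π² × 15800×10³ × 49.72 / 176.4² = 2.491×10^5 lb

P_cr ≈ 249 kip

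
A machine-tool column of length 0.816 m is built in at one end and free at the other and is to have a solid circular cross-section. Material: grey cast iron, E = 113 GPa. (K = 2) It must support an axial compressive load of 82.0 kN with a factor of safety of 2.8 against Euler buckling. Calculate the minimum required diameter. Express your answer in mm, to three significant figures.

d ≈ 57.8 mm

Required P_cr = n·P = 2.8 × 82.0 = 229.6 kN
L_e = K·L = 2 × 0.816 = 1.632 m
Required I = P_cr·L_e²/(π²E) = 2.296×10^5 × 1.632² / (π² × 1.13×10^11) = 5.483×10^-7 m⁴
I_req = 5.483×10^5 mm⁴
Solid circle: I = πd⁴/64  ⇒  d = (64I/π)^(1/4) = (64×5.483×10^5/π)^(1/4) = 57.8 mm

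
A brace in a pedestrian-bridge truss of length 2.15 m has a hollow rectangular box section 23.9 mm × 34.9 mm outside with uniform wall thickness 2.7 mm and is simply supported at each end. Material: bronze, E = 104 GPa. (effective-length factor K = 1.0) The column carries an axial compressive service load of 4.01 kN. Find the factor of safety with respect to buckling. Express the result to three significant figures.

n ≈ 1.34

Inner dimensions: h_i = 34.9 − 2×2.7 = 29.50 mm, b_i = 23.9 − 2×2.7 = 18.50 mm
Weak-axis I_min = (h_o·b_o³ − h_i·b_i³)/12 with b_o = 23.9, b_i = 18.50 mm (shorter outer/inner sides).
I_min = (34.9×23.9³ − 29.50×18.50³)/12 = 2.414×10^4 mm⁴
I = 2.414×10^4 mm⁴ = 2.414×10^-8 m⁴
Effective length L_e = K·L = 1 × 2.15 = 2.150 m
P_cr = π²EI / L_e² = π² × 104×10⁹ × 2.414×10^-8 / 2.150² = 5.360×10^3 N
Factor of safety n = P_cr / P = 5.3602 / 4.01 = 1.34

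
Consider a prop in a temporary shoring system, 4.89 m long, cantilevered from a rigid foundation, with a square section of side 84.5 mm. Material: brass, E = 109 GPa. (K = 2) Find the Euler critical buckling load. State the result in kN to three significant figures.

I = a⁴/12 = 84.5⁴/12 = 4.249×10^6 mm⁴
I = 4.249×10^6 mm⁴ = 4.249×10^-6 m⁴
Effective length L_e = K·L = 2 × 4.89 = 9.780 m
P_cr = π²EI / L_e² = π² × 109×10⁹ × 4.249×10^-6 / 9.780² = 4.779×10^4 N

P_cr ≈ 47.8 kN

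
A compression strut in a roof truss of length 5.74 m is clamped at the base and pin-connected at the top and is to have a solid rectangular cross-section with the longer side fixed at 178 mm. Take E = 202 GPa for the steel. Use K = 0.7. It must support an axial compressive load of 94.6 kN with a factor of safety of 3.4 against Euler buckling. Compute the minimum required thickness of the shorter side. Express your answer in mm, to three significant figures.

b ≈ 56.0 mm

Required P_cr = n·P = 3.4 × 94.6 = 321.6 kN
L_e = K·L = 0.7 × 5.74 = 4.018 m
Required I = P_cr·L_e²/(π²E) = 3.216×10^5 × 4.018² / (π² × 2.02×10^11) = 2.605×10^-6 m⁴
I_req = 2.605×10^6 mm⁴
Rectangle, weak axis: I_min = h·b³/12 with h = 178 mm fixed  ⇒  b = (12I/h)^(1/3) = 56.0 mm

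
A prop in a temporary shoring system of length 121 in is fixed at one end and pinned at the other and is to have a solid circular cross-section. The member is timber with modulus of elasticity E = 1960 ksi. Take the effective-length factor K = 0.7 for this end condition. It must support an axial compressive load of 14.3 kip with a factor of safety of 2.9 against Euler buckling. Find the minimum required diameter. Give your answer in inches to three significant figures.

Required P_cr = n·P = 2.9 × 14.3 = 41.47 kip
L_e = K·L = 0.7 × 121 = 84.70 in
Required I = P_cr·L_e²/(π²E) = 4.147×10^4 × 84.70² / (π² × 1.96×10^6) = 15.38 in⁴
Solid circle: I = πd⁴/64  ⇒  d = (64I/π)^(1/4) = (64×15.38/π)^(1/4) = 4.21 in

d ≈ 4.21 in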